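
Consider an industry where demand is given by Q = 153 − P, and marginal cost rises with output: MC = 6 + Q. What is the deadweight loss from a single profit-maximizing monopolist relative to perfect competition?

Inverting demand: P = 153 − Q.
Under competition P = MC: 153 − Q = 6 + Q ⇒ Q = 73.5, P = 79.5.
Monopoly sets MR = MC: 153 − 2Q = 6 + Q ⇒ Q = 49, P = 153 − 49 = 104.
CS = ½·(153 − 79.5)·73.5 = 2701.125; PS = (79.5·73.5 − 6·73.5 − ½·1·73.5²) = 2701.125; TS = 5402.25.
CS = ½·(153 − 104)·49 = 1200.5; PS = (104·49 − 6·49 − ½·1·49²) = 3601.5; TS = 4802.
DWL = 5402.25 − 4802 = 600.25.

DWL = 600.25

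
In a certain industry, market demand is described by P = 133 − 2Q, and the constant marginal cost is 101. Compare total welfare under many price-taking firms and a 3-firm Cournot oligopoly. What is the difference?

TS falls by 16

Perfect competition: P = MC = 101, so 133 − 2Q = 101 and Q = 16.
CS = ½·(133 − 101)·16 = 256; PS = (101 − 101)·16 = 0; TS = 256.
With 3 symmetric Cournot firms, each firm's FOC gives 133 − 8q = 101, so q = 4, Q = 3·4 = 12, and P = 109.
CS = ½·(133 − 109)·12 = 144; PS = (109 − 101)·12 = 96; TS = 240.
Change in total welfare: 240 − 256 = −16.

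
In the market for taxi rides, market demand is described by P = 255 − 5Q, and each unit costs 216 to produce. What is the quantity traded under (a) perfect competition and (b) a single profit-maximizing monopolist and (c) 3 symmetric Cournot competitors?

Competition: Q = 7.8; Monopoly: Q = 3.9; Cournot: Q = 5.85

Competitive firms price at marginal cost: P = 216, giving Q = 7.8.
The monopolist equates marginal revenue to marginal cost: 255 − 10Q = 216, so Q = 3.9. From demand, P = 235.5.
Cournot with 3 identical firms: the symmetric best-response condition is 255 − 20q = 216. Each firm produces q = 1.95, total output Q = 5.85, price P = 225.75.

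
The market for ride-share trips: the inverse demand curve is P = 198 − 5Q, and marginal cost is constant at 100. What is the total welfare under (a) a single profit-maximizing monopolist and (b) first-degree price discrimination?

The monopolist equates marginal revenue to marginal cost: 198 − 10Q = 100, so Q = 9.8. From demand, P = 149.
CS = ½·(198 − 149)·9.8 = 240.1; PS = (149 − 100)·9.8 = 480.2; TS = 720.3.
A perfectly discriminating monopolist sells every unit with P(Q) ≥ MC(Q), so output equals the competitive quantity Q = 19.6. Each buyer pays their reservation price, so CS = 0 and the firm captures all surplus.
TS = 960.4 (equal to competitive TS).

Monopoly: TS = 720.3; Perfect PD: TS = 960.4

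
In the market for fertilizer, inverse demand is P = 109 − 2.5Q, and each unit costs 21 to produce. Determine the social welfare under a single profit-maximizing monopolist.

The monopolist equates marginal revenue to marginal cost: 109 − 5Q = 21, so Q = 17.6. From demand, P = 65.
CS = ½·(109 − 65)·17.6 = 387.2; PS = (65 − 21)·17.6 = 774.4; TS = 1161.6.

TS = 1161.6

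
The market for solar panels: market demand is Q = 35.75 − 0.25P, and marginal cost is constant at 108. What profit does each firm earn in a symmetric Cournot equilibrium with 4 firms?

Inverting demand: P = 143 − 4Q.
Cournot with 4 identical firms: the symmetric best-response condition is 143 − 20q = 108. Each firm produces q = 1.75, total output Q = 7, price P = 115.
Each firm's profit = (115 − 108)·1.75 = 12.25.

π_i = 12.25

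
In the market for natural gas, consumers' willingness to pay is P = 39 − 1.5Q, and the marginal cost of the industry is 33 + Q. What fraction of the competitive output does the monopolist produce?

Q_m/Q_c = 0.625

The monopolist equates marginal revenue to marginal cost: 39 − 3Q = 33 + Q, so Q = 1.5. From demand, P = 36.75.
Competitive equilibrium sets price equal to marginal cost: 39 − 1.5Q = 33 + Q, so Q = 2.4 and P = 35.4.
Ratio Q_m/Q_c = 1.5/2.4 = 0.625.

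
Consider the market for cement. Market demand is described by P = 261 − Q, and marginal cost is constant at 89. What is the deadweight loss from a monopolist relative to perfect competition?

DWL = 3698

Perfect competition: P = MC = 89, so 261 − Q = 89 and Q = 172.
Monopoly sets MR = MC: 261 − 2Q = 89 ⇒ Q = 86, P = 261 − 86 = 175.
DWL is the triangle between Q = 86 and Q = 172: ½·(172 − 86)·(175 − 89) = 3698.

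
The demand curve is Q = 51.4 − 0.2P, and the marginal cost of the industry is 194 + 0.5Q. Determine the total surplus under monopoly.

Inverting demand: P = 257 − 5Q.
A monopolist chooses Q where MR = MC. MR = 257 − 10Q; setting this equal to 194 + 0.5Q gives Q = 6 and P = 227.
CS = ½·(257 − 227)·6 = 90; PS = (227·6 − 194·6 − ½·0.5·6²) = 189; TS = 279.

TS = 279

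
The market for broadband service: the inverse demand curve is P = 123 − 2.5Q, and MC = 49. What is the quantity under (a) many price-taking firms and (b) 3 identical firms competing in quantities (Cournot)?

Competitive firms price at marginal cost: P = 49, giving Q = 29.6.
With 3 symmetric Cournot firms, each firm's FOC gives 123 − 10q = 49, so q = 7.4, Q = 3·7.4 = 22.2, and P = 67.5.

Competition: Q = 29.6; Cournot: Q = 22.2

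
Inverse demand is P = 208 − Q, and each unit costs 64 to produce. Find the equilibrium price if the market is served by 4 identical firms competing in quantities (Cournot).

With 4 symmetric Cournot firms, each firm's FOC gives 208 − 5q = 64, so q = 28.8, Q = 4·28.8 = 115.2, and P = 92.8.

P = 92.8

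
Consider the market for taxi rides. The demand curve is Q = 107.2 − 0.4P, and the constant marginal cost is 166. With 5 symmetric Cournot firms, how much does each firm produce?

Inverting demand: P = 268 − 2.5Q.
Cournot with 5 identical firms: the symmetric best-response condition is 268 − 15q = 166. Each firm produces q = 6.8, total output Q = 34, price P = 183.

q_i = 6.8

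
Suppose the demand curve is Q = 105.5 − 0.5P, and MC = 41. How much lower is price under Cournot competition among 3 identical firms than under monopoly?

Inverting demand: P = 211 − 2Q.
The monopolist equates marginal revenue to marginal cost: 211 − 4Q = 41, so Q = 42.5. From demand, P = 126.
With 3 symmetric Cournot firms, each firm's FOC gives 211 − 8q = 41, so q = 21.25, Q = 3·21.25 = 63.75, and P = 83.5.
Change in price: 83.5 − 126 = −42.5.

Price falls by 42.5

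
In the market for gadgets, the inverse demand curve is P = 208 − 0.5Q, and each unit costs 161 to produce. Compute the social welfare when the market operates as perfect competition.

Under competition P = MC = 161, so Q = (208 − 161)/0.5 = 94.
CS = ½·(208 − 161)·94 = 2209; PS = (161 − 161)·94 = 0; TS = 2209.

TS = 2209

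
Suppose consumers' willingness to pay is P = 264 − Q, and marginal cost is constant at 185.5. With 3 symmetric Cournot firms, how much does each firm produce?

Cournot with 3 identical firms: the symmetric best-response condition is 264 − 4q = 185.5. Each firm produces q = 19.625, total output Q = 58.875, price P = 205.125.

q_i = 19.625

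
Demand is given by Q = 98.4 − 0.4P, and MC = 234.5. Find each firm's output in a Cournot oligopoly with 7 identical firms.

Inverting demand: P = 246 − 2.5Q.
In a 7-firm Cournot equilibrium, symmetry and the first-order condition give q = (246 − 234.5)/(20) = 0.575. So Q = 4.025 and P = 3775/16.

q_i = 0.575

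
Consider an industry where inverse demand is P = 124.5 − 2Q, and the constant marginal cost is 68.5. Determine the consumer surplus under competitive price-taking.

Competitive firms price at marginal cost: P = 68.5, giving Q = 28.
CS = ½·(124.5 − 68.5)·28 = 784.

CS = 784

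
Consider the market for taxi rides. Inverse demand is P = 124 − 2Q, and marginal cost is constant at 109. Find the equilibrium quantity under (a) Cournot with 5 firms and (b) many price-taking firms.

Cournot: Q = 6.25; Competition: Q = 7.5

With 5 symmetric Cournot firms, each firm's FOC gives 124 − 12q = 109, so q = 1.25, Q = 5·1.25 = 6.25, and P = 111.5.
Perfect competition: P = MC = 109, so 124 − 2Q = 109 and Q = 7.5.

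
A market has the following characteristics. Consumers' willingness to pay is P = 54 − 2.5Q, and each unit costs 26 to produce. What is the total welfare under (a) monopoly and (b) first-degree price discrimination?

Monopoly sets MR = MC: 54 − 5Q = 26 ⇒ Q = 5.6, P = 54 − 2.5·5.6 = 40.
CS = ½·(54 − 40)·5.6 = 39.2; PS = (40 − 26)·5.6 = 78.4; TS = 117.6.
With perfect price discrimination, output is the efficient level Q = 11.2 (where demand meets MC), but every buyer pays their willingness to pay: CS = 0 and PS = total surplus.
TS = 156.8 (equal to competitive TS).

Monopoly: TS = 117.6; Perfect PD: TS = 156.8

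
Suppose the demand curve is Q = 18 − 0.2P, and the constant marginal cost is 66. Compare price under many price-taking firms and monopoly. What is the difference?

P rises by 12

Inverting demand: P = 90 − 5Q.
Competitive firms price at marginal cost: P = 66, giving Q = 4.8.
A monopolist chooses Q where MR = MC. MR = 90 − 10Q; setting this equal to 66 gives Q = 2.4 and P = 78.
Change in price: 78 − 66 = 12.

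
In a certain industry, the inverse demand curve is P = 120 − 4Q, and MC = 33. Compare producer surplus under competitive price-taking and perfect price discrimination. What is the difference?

PS rises by 946.125

Perfect competition: P = MC = 33, so 120 − 4Q = 33 and Q = 21.75.
PS = (33 − 33)·21.75 = 0.
With perfect price discrimination, output is the efficient level Q = 21.75 (where demand meets MC), but every buyer pays their willingness to pay: CS = 0 and PS = total surplus.
PS = ½·(120 − 33)·21.75 = 946.125.
Change in producer surplus: 946.125 − 0 = 946.125.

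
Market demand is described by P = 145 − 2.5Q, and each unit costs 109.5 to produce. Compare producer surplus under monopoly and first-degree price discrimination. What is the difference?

Monopoly sets MR = MC: 145 − 5Q = 109.5 ⇒ Q = 7.1, P = 145 − 2.5·7.1 = 127.25.
PS = (127.25 − 109.5)·7.1 = 126.025.
Under first-degree price discrimination the firm charges each unit its demand price and produces up to where P = MC, i.e. Q = 14.2. Consumer surplus is zero; producer surplus equals total surplus.
PS = ½·(145 − 109.5)·14.2 = 252.05.
Change in producer surplus: 252.05 − 126.025 = 126.025.

Producer surplus rises by 126.025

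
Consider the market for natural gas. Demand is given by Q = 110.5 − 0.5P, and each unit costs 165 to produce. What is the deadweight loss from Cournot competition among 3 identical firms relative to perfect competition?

DWL = 49

Inverting demand: P = 221 − 2Q.
Competitive firms price at marginal cost: P = 165, giving Q = 28.
In a 3-firm Cournot equilibrium, symmetry and the first-order condition give q = (221 − 165)/(8) = 7. So Q = 21 and P = 179.
DWL is the triangle between Q = 21 and Q = 28: ½·(28 − 21)·(179 − 165) = 49.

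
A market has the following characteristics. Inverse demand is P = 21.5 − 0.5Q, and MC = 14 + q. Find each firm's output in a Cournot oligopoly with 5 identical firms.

q_i = 1.875

With 5 symmetric Cournot firms, each firm's FOC gives 21.5 − 3q = 14 + q, so q = 1.875, Q = 5·1.875 = 9.375, and P = 269/16.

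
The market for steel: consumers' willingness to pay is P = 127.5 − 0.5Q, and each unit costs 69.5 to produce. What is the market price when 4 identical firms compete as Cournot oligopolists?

With 4 symmetric Cournot firms, each firm's FOC gives 127.5 − 2.5q = 69.5, so q = 23.2, Q = 4·23.2 = 92.8, and P = 81.1.

P = 81.1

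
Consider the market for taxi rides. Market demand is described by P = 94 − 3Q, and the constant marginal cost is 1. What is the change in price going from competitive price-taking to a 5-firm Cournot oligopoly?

P rises by 15.5

Competitive firms price at marginal cost: P = 1, giving Q = 31.
Cournot with 5 identical firms: the symmetric best-response condition is 94 − 18q = 1. Each firm produces q = 31/6, total output Q = 155/6, price P = 16.5.
Change in price: 16.5 − 1 = 15.5.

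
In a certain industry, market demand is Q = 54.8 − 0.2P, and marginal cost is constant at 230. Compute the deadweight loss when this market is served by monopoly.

DWL = 48.4

Inverting demand: P = 274 − 5Q.
Under competition P = MC = 230, so Q = (274 − 230)/5 = 8.8.
Monopoly sets MR = MC: 274 − 10Q = 230 ⇒ Q = 4.4, P = 274 − 5·4.4 = 252.
DWL is the triangle between Q = 4.4 and Q = 8.8: ½·(8.8 − 4.4)·(252 − 230) = 48.4.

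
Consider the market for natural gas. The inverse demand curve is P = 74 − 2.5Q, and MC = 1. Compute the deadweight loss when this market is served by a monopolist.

Competitive firms price at marginal cost: P = 1, giving Q = 29.2.
Monopoly sets MR = MC: 74 − 5Q = 1 ⇒ Q = 14.6, P = 74 − 2.5·14.6 = 37.5.
DWL is the triangle between Q = 14.6 and Q = 29.2: ½·(29.2 − 14.6)·(37.5 − 1) = 266.45.

DWL = 266.45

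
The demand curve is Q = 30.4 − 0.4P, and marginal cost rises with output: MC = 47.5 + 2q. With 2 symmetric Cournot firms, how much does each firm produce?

q_i = 3

Inverting demand: P = 76 − 2.5Q.
Cournot with 2 identical firms: the symmetric best-response condition is 76 − 7.5q = 47.5 + 2q. Each firm produces q = 3, total output Q = 6, price P = 61.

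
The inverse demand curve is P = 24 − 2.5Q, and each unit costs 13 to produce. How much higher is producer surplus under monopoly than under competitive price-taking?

PS rises by 12.1

Under competition P = MC = 13, so Q = (24 − 13)/2.5 = 4.4.
PS = (13 − 13)·4.4 = 0.
A monopolist chooses Q where MR = MC. MR = 24 − 5Q; setting this equal to 13 gives Q = 2.2 and P = 18.5.
PS = (18.5 − 13)·2.2 = 12.1.
Change in producer surplus: 12.1 − 0 = 12.1.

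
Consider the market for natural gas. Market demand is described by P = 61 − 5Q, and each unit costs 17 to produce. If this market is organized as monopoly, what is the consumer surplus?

CS = 48.4

A monopolist chooses Q where MR = MC. MR = 61 − 10Q; setting this equal to 17 gives Q = 4.4 and P = 39.
CS = ½·(61 − 39)·4.4 = 48.4.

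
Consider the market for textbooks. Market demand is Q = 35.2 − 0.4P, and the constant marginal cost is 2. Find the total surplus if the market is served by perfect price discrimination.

Inverting demand: P = 88 − 2.5Q.
A perfectly discriminating monopolist sells every unit with P(Q) ≥ MC(Q), so output equals the competitive quantity Q = 34.4. Each buyer pays their reservation price, so CS = 0 and the firm captures all surplus.
TS = 1479.2 (equal to competitive TS).

TS = 1479.2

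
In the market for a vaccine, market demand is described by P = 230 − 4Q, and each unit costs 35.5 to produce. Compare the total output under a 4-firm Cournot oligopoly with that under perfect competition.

Cournot: Q = 38.9; Competition: Q = 48.625

In a 4-firm Cournot equilibrium, symmetry and the first-order condition give q = (230 − 35.5)/(20) = 9.725. So Q = 38.9 and P = 74.4.
Competitive firms price at marginal cost: P = 35.5, giving Q = 48.625.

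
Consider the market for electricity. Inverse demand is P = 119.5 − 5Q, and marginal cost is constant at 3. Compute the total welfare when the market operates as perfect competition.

Perfect competition: P = MC = 3, so 119.5 − 5Q = 3 and Q = 23.3.
CS = ½·(119.5 − 3)·23.3 = 1357.225; PS = (3 − 3)·23.3 = 0; TS = 1357.225.

TS = 1357.225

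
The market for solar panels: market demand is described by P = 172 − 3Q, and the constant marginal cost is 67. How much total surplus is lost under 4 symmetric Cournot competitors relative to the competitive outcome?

Competitive firms price at marginal cost: P = 67, giving Q = 35.
In a 4-firm Cournot equilibrium, symmetry and the first-order condition give q = (172 − 67)/(15) = 7. So Q = 28 and P = 88.
DWL is the triangle between Q = 28 and Q = 35: ½·(35 − 28)·(88 − 67) = 73.5.

DWL = 73.5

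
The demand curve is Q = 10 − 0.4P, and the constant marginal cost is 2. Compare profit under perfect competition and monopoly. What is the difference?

Inverting demand: P = 25 − 2.5Q.
Under competition P = MC = 2, so Q = (25 − 2)/2.5 = 9.2.
Profit = (2 − 2)·9.2 = 0.
The monopolist equates marginal revenue to marginal cost: 25 − 5Q = 2, so Q = 4.6. From demand, P = 13.5.
Profit = (13.5 − 2)·4.6 = 52.9.
Change in profit: 52.9 − 0 = 52.9.

π rises by 52.9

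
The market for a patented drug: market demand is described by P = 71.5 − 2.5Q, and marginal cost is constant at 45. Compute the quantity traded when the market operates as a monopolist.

The monopolist equates marginal revenue to marginal cost: 71.5 − 5Q = 45, so Q = 5.3. From demand, P = 58.25.

Q = 5.3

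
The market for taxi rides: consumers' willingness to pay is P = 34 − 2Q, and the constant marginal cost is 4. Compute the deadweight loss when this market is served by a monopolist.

DWL = 56.25

Competitive firms price at marginal cost: P = 4, giving Q = 15.
The monopolist equates marginal revenue to marginal cost: 34 − 4Q = 4, so Q = 7.5. From demand, P = 19.
DWL is the triangle between Q = 7.5 and Q = 15: ½·(15 − 7.5)·(19 − 4) = 56.25.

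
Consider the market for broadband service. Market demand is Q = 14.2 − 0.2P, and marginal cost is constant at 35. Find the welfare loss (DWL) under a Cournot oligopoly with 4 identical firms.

DWL = 5.184

Inverting demand: P = 71 − 5Q.
Perfect competition: P = MC = 35, so 71 − 5Q = 35 and Q = 7.2.
Cournot with 4 identical firms: the symmetric best-response condition is 71 − 25q = 35. Each firm produces q = 1.44, total output Q = 5.76, price P = 42.2.
DWL is the triangle between Q = 5.76 and Q = 7.2: ½·(7.2 − 5.76)·(42.2 − 35) = 5.184.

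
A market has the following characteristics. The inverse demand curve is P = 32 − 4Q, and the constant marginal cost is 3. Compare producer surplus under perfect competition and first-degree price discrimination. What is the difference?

PS rises by 105.125

Perfect competition: P = MC = 3, so 32 − 4Q = 3 and Q = 7.25.
PS = (3 − 3)·7.25 = 0.
Under first-degree price discrimination the firm charges each unit its demand price and produces up to where P = MC, i.e. Q = 7.25. Consumer surplus is zero; producer surplus equals total surplus.
PS = ½·(32 − 3)·7.25 = 105.125.
Change in producer surplus: 105.125 − 0 = 105.125.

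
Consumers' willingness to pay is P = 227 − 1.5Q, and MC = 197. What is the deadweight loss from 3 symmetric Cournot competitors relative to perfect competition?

DWL = 18.75

Under competition P = MC = 197, so Q = (227 − 197)/1.5 = 20.
With 3 symmetric Cournot firms, each firm's FOC gives 227 − 6q = 197, so q = 5, Q = 3·5 = 15, and P = 204.5.
DWL is the triangle between Q = 15 and Q = 20: ½·(20 − 15)·(204.5 − 197) = 18.75.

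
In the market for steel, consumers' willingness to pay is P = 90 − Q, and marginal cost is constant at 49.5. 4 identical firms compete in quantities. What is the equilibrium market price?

P = 57.6

With 4 symmetric Cournot firms, each firm's FOC gives 90 − 5q = 49.5, so q = 8.1, Q = 4·8.1 = 32.4, and P = 57.6.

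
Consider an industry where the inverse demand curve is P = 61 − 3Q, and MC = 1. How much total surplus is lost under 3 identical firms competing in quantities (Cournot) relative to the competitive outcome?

Competitive firms price at marginal cost: P = 1, giving Q = 20.
Cournot with 3 identical firms: the symmetric best-response condition is 61 − 12q = 1. Each firm produces q = 5, total output Q = 15, price P = 16.
DWL is the triangle between Q = 15 and Q = 20: ½·(20 − 15)·(16 − 1) = 37.5.

DWL = 37.5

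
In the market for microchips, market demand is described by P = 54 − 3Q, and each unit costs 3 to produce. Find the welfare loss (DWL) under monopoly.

DWL = 108.375

Perfect competition: P = MC = 3, so 54 − 3Q = 3 and Q = 17.
The monopolist equates marginal revenue to marginal cost: 54 − 6Q = 3, so Q = 8.5. From demand, P = 28.5.
DWL is the triangle between Q = 8.5 and Q = 17: ½·(17 − 8.5)·(28.5 − 3) = 108.375.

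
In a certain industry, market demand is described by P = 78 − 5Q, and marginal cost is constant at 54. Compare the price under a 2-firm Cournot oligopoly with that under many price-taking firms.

Cournot: P = 62; Competition: P = 54

In a 2-firm Cournot equilibrium, symmetry and the first-order condition give q = (78 − 54)/(15) = 1.6. So Q = 3.2 and P = 62.
Perfect competition: P = MC = 54, so 78 − 5Q = 54 and Q = 4.8.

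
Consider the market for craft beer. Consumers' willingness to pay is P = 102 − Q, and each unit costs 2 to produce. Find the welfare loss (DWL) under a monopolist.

Perfect competition: P = MC = 2, so 102 − Q = 2 and Q = 100.
The monopolist equates marginal revenue to marginal cost: 102 − 2Q = 2, so Q = 50. From demand, P = 52.
DWL is the triangle between Q = 50 and Q = 100: ½·(100 − 50)·(52 − 2) = 1250.

DWL = 1250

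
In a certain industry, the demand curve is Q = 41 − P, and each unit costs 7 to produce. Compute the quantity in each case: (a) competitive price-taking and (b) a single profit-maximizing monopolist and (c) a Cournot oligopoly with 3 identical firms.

Inverting demand: P = 41 − Q.
Competitive firms price at marginal cost: P = 7, giving Q = 34.
A monopolist chooses Q where MR = MC. MR = 41 − 2Q; setting this equal to 7 gives Q = 17 and P = 24.
In a 3-firm Cournot equilibrium, symmetry and the first-order condition give q = (41 − 7)/(4) = 8.5. So Q = 25.5 and P = 15.5.

Competition: Q = 34; Monopoly: Q = 17; Cournot: Q = 25.5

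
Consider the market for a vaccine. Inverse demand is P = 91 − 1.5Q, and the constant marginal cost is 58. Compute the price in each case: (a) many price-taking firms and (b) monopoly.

Competition: P = 58; Monopoly: P = 74.5

Under competition P = MC = 58, so Q = (91 − 58)/1.5 = 22.
A monopolist chooses Q where MR = MC. MR = 91 − 3Q; setting this equal to 58 gives Q = 11 and P = 74.5.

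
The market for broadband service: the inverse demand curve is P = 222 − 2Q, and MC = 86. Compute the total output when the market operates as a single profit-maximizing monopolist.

Q = 34

A monopolist chooses Q where MR = MC. MR = 222 − 4Q; setting this equal to 86 gives Q = 34 and P = 154.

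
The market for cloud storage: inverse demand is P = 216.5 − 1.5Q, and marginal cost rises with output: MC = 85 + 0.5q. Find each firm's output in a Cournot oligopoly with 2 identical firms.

In a 2-firm Cournot equilibrium, symmetry and the first-order condition give q = (216.5 − 85)/(5) = 26.3. So Q = 52.6 and P = 137.6.

q_i = 26.3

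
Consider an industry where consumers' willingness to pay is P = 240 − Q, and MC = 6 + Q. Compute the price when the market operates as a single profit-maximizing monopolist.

A monopolist chooses Q where MR = MC. MR = 240 − 2Q; setting this equal to 6 + Q gives Q = 78 and P = 162.

P = 162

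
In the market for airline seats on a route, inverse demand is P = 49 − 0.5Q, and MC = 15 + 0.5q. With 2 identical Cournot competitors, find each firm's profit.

π_i = 216.75

In a 2-firm Cournot equilibrium, symmetry and the first-order condition give q = (49 − 15)/(2) = 17. So Q = 34 and P = 32.
Each firm's profit = 32·17 − (15·17 + ½·0.5·17²) = 216.75.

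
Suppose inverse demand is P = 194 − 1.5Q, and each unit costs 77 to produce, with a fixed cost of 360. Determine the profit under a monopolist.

Profit = 1921.5

Monopoly sets MR = MC: 194 − 3Q = 77 ⇒ Q = 39, P = 194 − 1.5·39 = 135.5.
Profit = (135.5 − 77)·39 − 360 = 1921.5.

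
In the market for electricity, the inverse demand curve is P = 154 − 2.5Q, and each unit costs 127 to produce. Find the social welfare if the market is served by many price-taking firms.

Competitive firms price at marginal cost: P = 127, giving Q = 10.8.
CS = ½·(154 − 127)·10.8 = 145.8; PS = (127 − 127)·10.8 = 0; TS = 145.8.

TS = 145.8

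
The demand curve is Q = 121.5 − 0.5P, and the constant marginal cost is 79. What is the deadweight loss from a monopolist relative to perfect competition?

DWL = 1681

Inverting demand: P = 243 − 2Q.
Competitive firms price at marginal cost: P = 79, giving Q = 82.
The monopolist equates marginal revenue to marginal cost: 243 − 4Q = 79, so Q = 41. From demand, P = 161.
DWL is the triangle between Q = 41 and Q = 82: ½·(82 − 41)·(161 − 79) = 1681.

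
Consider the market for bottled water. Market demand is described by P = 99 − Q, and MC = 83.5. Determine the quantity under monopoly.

Q = 7.75

The monopolist equates marginal revenue to marginal cost: 99 − 2Q = 83.5, so Q = 7.75. From demand, P = 91.25.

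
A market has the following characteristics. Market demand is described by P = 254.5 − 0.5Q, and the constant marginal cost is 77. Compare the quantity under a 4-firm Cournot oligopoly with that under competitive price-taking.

Cournot: Q = 284; Competition: Q = 355

Cournot with 4 identical firms: the symmetric best-response condition is 254.5 − 2.5q = 77. Each firm produces q = 71, total output Q = 284, price P = 112.5.
Under competition P = MC = 77, so Q = (254.5 − 77)/0.5 = 355.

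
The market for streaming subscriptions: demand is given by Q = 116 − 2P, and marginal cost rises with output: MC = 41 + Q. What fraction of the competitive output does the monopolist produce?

Q_m/Q_c = 0.75

Inverting demand: P = 58 − 0.5Q.
Monopoly sets MR = MC: 58 − Q = 41 + Q ⇒ Q = 8.5, P = 58 − 0.5·8.5 = 53.75.
Under competition P = MC: 58 − 0.5Q = 41 + Q ⇒ Q = 34/3, P = 157/3.
Ratio Q_m/Q_c = 8.5/(34/3) = 0.75.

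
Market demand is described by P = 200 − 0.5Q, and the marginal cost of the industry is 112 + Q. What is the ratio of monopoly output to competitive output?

Monopoly sets MR = MC: 200 − Q = 112 + Q ⇒ Q = 44, P = 200 − 0.5·44 = 178.
Under competition P = MC: 200 − 0.5Q = 112 + Q ⇒ Q = 176/3, P = 512/3.
Ratio Q_m/Q_c = 44/(176/3) = 0.75.

Q_m/Q_c = 0.75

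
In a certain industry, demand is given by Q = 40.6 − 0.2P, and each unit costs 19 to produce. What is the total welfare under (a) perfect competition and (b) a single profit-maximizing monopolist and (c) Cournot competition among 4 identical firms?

Competition: TS = 3385.6; Monopoly: TS = 2539.2; Cournot: TS = 3250.176

Inverting demand: P = 203 − 5Q.
Competitive firms price at marginal cost: P = 19, giving Q = 36.8.
CS = ½·(203 − 19)·36.8 = 3385.6; PS = (19 − 19)·36.8 = 0; TS = 3385.6.
A monopolist chooses Q where MR = MC. MR = 203 − 10Q; setting this equal to 19 gives Q = 18.4 and P = 111.
CS = ½·(203 − 111)·18.4 = 846.4; PS = (111 − 19)·18.4 = 1692.8; TS = 2539.2.
Cournot with 4 identical firms: the symmetric best-response condition is 203 − 25q = 19. Each firm produces q = 7.36, total output Q = 29.44, price P = 55.8.
CS = ½·(203 − 55.8)·29.44 = 2166.784; PS = (55.8 − 19)·29.44 = 1083.392; TS = 3250.176.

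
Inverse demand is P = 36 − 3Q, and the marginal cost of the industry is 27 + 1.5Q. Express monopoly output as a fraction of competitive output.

Q_m/Q_c = 0.6

The monopolist equates marginal revenue to marginal cost: 36 − 6Q = 27 + 1.5Q, so Q = 1.2. From demand, P = 32.4.
Competitive equilibrium sets price equal to marginal cost: 36 − 3Q = 27 + 1.5Q, so Q = 2 and P = 30.
Ratio Q_m/Q_c = 1.2/2 = 0.6.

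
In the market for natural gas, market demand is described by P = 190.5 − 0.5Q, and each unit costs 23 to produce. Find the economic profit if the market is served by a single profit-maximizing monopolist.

Monopoly sets MR = MC: 190.5 − Q = 23 ⇒ Q = 167.5, P = 190.5 − 0.5·167.5 = 106.75.
Profit = (106.75 − 23)·167.5 = 14028.125.

Profit = 14028.125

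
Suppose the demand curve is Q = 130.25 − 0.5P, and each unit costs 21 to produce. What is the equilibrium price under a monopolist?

P = 140.75

Inverting demand: P = 260.5 − 2Q.
Monopoly sets MR = MC: 260.5 − 4Q = 21 ⇒ Q = 59.875, P = 260.5 − 2·59.875 = 140.75.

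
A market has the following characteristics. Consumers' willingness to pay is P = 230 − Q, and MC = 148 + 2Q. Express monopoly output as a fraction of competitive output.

Monopoly sets MR = MC: 230 − 2Q = 148 + 2Q ⇒ Q = 20.5, P = 230 − 20.5 = 209.5.
Competitive equilibrium sets price equal to marginal cost: 230 − Q = 148 + 2Q, so Q = 82/3 and P = 608/3.
Ratio Q_m/Q_c = 20.5/(82/3) = 0.75.

Q_m/Q_c = 0.75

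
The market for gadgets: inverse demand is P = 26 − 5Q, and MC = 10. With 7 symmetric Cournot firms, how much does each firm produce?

q_i = 0.4

In a 7-firm Cournot equilibrium, symmetry and the first-order condition give q = (26 − 10)/(40) = 0.4. So Q = 2.8 and P = 12.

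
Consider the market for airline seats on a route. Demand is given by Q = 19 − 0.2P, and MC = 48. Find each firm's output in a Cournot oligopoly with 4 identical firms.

Inverting demand: P = 95 − 5Q.
Cournot with 4 identical firms: the symmetric best-response condition is 95 − 25q = 48. Each firm produces q = 1.88, total output Q = 7.52, price P = 57.4.

q_i = 1.88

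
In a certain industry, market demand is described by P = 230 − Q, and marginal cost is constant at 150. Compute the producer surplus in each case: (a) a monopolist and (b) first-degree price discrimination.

Monopoly: PS = 1600; Perfect PD: PS = 3200

A monopolist chooses Q where MR = MC. MR = 230 − 2Q; setting this equal to 150 gives Q = 40 and P = 190.
PS = (190 − 150)·40 = 1600.
Under first-degree price discrimination the firm charges each unit its demand price and produces up to where P = MC, i.e. Q = 80. Consumer surplus is zero; producer surplus equals total surplus.
PS = ½·(230 − 150)·80 = 3200.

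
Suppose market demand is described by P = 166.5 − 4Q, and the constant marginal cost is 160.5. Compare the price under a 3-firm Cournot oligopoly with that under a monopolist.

Cournot: P = 162; Monopoly: P = 163.5

With 3 symmetric Cournot firms, each firm's FOC gives 166.5 − 16q = 160.5, so q = 0.375, Q = 3·0.375 = 1.125, and P = 162.
A monopolist chooses Q where MR = MC. MR = 166.5 − 8Q; setting this equal to 160.5 gives Q = 0.75 and P = 163.5.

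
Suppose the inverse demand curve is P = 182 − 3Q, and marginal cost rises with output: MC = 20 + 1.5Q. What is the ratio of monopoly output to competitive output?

Q_m/Q_c = 0.6

A monopolist chooses Q where MR = MC. MR = 182 − 6Q; setting this equal to 20 + 1.5Q gives Q = 21.6 and P = 117.2.
Competitive equilibrium sets price equal to marginal cost: 182 − 3Q = 20 + 1.5Q, so Q = 36 and P = 74.
Ratio Q_m/Q_c = 21.6/36 = 0.6.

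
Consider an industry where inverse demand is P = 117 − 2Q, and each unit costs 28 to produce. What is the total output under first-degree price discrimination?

Q = 44.5

A perfectly discriminating monopolist sells every unit with P(Q) ≥ MC(Q), so output equals the competitive quantity Q = 44.5. Each buyer pays their reservation price, so CS = 0 and the firm captures all surplus.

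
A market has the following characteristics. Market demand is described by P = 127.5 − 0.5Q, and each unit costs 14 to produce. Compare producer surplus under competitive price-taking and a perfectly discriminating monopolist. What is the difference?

PS rises by 12882.25

Perfect competition: P = MC = 14, so 127.5 − 0.5Q = 14 and Q = 227.
PS = (14 − 14)·227 = 0.
Under first-degree price discrimination the firm charges each unit its demand price and produces up to where P = MC, i.e. Q = 227. Consumer surplus is zero; producer surplus equals total surplus.
PS = ½·(127.5 − 14)·227 = 12882.25.
Change in producer surplus: 12882.25 − 0 = 12882.25.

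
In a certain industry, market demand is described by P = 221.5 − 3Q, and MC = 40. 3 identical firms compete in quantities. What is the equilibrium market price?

P = 85.375

In a 3-firm Cournot equilibrium, symmetry and the first-order condition give q = (221.5 − 40)/(12) = 15.125. So Q = 45.375 and P = 85.375.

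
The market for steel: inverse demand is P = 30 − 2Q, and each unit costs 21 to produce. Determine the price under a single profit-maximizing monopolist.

P = 25.5

Monopoly sets MR = MC: 30 − 4Q = 21 ⇒ Q = 2.25, P = 30 − 2·2.25 = 25.5.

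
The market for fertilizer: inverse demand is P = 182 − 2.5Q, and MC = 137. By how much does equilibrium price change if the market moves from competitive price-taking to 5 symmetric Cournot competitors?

Competitive firms price at marginal cost: P = 137, giving Q = 18.
Cournot with 5 identical firms: the symmetric best-response condition is 182 − 15q = 137. Each firm produces q = 3, total output Q = 15, price P = 144.5.
Change in equilibrium price: 144.5 − 137 = 7.5.

Equilibrium price rises by 7.5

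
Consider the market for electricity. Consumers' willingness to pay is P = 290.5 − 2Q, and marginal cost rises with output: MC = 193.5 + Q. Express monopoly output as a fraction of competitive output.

Q_m/Q_c = 0.6

A monopolist chooses Q where MR = MC. MR = 290.5 − 4Q; setting this equal to 193.5 + Q gives Q = 19.4 and P = 251.7.
Under competition P = MC: 290.5 − 2Q = 193.5 + Q ⇒ Q = 97/3, P = 1355/6.
Ratio Q_m/Q_c = 19.4/(97/3) = 0.6.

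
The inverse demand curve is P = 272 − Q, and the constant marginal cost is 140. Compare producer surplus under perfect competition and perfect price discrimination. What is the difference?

Competitive firms price at marginal cost: P = 140, giving Q = 132.
PS = (140 − 140)·132 = 0.
With perfect price discrimination, output is the efficient level Q = 132 (where demand meets MC), but every buyer pays their willingness to pay: CS = 0 and PS = total surplus.
PS = ½·(272 − 140)·132 = 8712.
Change in producer surplus: 8712 − 0 = 8712.

PS rises by 8712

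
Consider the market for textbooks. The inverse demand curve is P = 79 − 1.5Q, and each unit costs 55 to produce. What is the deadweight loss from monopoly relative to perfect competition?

DWL = 48

Perfect competition: P = MC = 55, so 79 − 1.5Q = 55 and Q = 16.
The monopolist equates marginal revenue to marginal cost: 79 − 3Q = 55, so Q = 8. From demand, P = 67.
DWL is the triangle between Q = 8 and Q = 16: ½·(16 − 8)·(67 − 55) = 48.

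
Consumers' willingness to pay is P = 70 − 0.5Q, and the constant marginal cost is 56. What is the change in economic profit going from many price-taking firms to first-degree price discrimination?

Economic profit rises by 196

Perfect competition: P = MC = 56, so 70 − 0.5Q = 56 and Q = 28.
Profit = (56 − 56)·28 = 0.
With perfect price discrimination, output is the efficient level Q = 28 (where demand meets MC), but every buyer pays their willingness to pay: CS = 0 and PS = total surplus.
PS equals the full surplus area, 196. Profit = 196 = 196.
Change in economic profit: 196 − 0 = 196.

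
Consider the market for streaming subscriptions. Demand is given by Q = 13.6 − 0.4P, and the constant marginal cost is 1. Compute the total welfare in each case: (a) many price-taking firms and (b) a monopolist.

Inverting demand: P = 34 − 2.5Q.
Under competition P = MC = 1, so Q = (34 − 1)/2.5 = 13.2.
CS = ½·(34 − 1)·13.2 = 217.8; PS = (1 − 1)·13.2 = 0; TS = 217.8.
Monopoly sets MR = MC: 34 − 5Q = 1 ⇒ Q = 6.6, P = 34 − 2.5·6.6 = 17.5.
CS = ½·(34 − 17.5)·6.6 = 54.45; PS = (17.5 − 1)·6.6 = 108.9; TS = 163.35.

Competition: TS = 217.8; Monopoly: TS = 163.35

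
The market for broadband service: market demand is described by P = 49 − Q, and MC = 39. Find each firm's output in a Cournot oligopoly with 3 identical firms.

q_i = 2.5

In a 3-firm Cournot equilibrium, symmetry and the first-order condition give q = (49 − 39)/(4) = 2.5. So Q = 7.5 and P = 41.5.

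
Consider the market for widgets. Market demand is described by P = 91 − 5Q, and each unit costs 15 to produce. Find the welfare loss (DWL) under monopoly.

DWL = 144.4

Under competition P = MC = 15, so Q = (91 − 15)/5 = 15.2.
A monopolist chooses Q where MR = MC. MR = 91 − 10Q; setting this equal to 15 gives Q = 7.6 and P = 53.
DWL is the triangle between Q = 7.6 and Q = 15.2: ½·(15.2 − 7.6)·(53 − 15) = 144.4.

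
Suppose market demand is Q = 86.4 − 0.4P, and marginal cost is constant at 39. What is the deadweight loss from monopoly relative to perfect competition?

Inverting demand: P = 216 − 2.5Q.
Competitive firms price at marginal cost: P = 39, giving Q = 70.8.
A monopolist chooses Q where MR = MC. MR = 216 − 5Q; setting this equal to 39 gives Q = 35.4 and P = 127.5.
DWL is the triangle between Q = 35.4 and Q = 70.8: ½·(70.8 − 35.4)·(127.5 − 39) = 1566.45.

DWL = 1566.45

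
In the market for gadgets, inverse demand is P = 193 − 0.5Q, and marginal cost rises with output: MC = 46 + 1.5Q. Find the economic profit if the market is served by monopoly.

Profit = 4321.8

A monopolist chooses Q where MR = MC. MR = 193 − Q; setting this equal to 46 + 1.5Q gives Q = 58.8 and P = 163.6.
Profit = 163.6·58.8 − (46·58.8 + ½·1.5·58.8²) = 4321.8.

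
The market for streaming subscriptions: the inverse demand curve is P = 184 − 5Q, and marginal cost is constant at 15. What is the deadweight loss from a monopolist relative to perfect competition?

DWL = 714.025

Perfect competition: P = MC = 15, so 184 − 5Q = 15 and Q = 33.8.
The monopolist equates marginal revenue to marginal cost: 184 − 10Q = 15, so Q = 16.9. From demand, P = 99.5.
DWL is the triangle between Q = 16.9 and Q = 33.8: ½·(33.8 − 16.9)·(99.5 − 15) = 714.025.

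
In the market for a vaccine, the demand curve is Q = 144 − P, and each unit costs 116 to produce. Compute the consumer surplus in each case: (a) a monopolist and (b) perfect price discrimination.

Inverting demand: P = 144 − Q.
A monopolist chooses Q where MR = MC. MR = 144 − 2Q; setting this equal to 116 gives Q = 14 and P = 130.
CS = ½·(144 − 130)·14 = 98.
With perfect price discrimination, output is the efficient level Q = 28 (where demand meets MC), but every buyer pays their willingness to pay: CS = 0 and PS = total surplus.
CS = 0.

Monopoly: CS = 98; Perfect PD: CS = 0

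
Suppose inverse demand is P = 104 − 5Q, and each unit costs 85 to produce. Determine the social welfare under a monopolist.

TS = 27.075

Monopoly sets MR = MC: 104 − 10Q = 85 ⇒ Q = 1.9, P = 104 − 5·1.9 = 94.5.
CS = ½·(104 − 94.5)·1.9 = 9.025; PS = (94.5 − 85)·1.9 = 18.05; TS = 27.075.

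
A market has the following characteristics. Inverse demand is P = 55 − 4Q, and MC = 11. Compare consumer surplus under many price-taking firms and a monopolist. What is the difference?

CS falls by 181.5

Under competition P = MC = 11, so Q = (55 − 11)/4 = 11.
CS = ½·(55 − 11)·11 = 242.
A monopolist chooses Q where MR = MC. MR = 55 − 8Q; setting this equal to 11 gives Q = 5.5 and P = 33.
CS = ½·(55 − 33)·5.5 = 60.5.
Change in consumer surplus: 60.5 − 242 = −181.5.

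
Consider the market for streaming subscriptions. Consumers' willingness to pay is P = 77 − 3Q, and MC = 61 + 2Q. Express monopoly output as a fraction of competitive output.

Q_m/Q_c = 0.625

Monopoly sets MR = MC: 77 − 6Q = 61 + 2Q ⇒ Q = 2, P = 77 − 3·2 = 71.
Under competition P = MC: 77 − 3Q = 61 + 2Q ⇒ Q = 3.2, P = 67.4.
Ratio Q_m/Q_c = 2/3.2 = 0.625.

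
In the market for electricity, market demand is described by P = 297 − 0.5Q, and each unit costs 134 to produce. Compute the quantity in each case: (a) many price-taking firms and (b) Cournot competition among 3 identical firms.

Competition: Q = 326; Cournot: Q = 244.5

Perfect competition: P = MC = 134, so 297 − 0.5Q = 134 and Q = 326.
Cournot with 3 identical firms: the symmetric best-response condition is 297 − 2q = 134. Each firm produces q = 81.5, total output Q = 244.5, price P = 174.75.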